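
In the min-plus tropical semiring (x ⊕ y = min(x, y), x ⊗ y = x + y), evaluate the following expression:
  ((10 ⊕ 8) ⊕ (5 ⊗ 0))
((10 ⊕ 8) ⊕ (5 ⊗ 0)) = 5

Expand innermost to outermost. Recall ⊕ takes the minimum of its arguments and ⊗ takes their sum. Working out the expression ((10 ⊕ 8) ⊕ (5 ⊗ 0)) gives 5.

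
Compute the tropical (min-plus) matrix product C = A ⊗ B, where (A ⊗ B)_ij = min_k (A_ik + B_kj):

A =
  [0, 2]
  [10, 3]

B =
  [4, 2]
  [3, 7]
A ⊗ B =
  [4, 2]
  [6, 10]

Apply the min-plus product entry-by-entry:
  C[0][0] = min over k of (A[0][0] + B[0][0] = 0 + 4 = 4, A[0][1] + B[1][0] = 2 + 3 = 5) = 4 (attained at k = 0)
  C[0][1] = min over k of (A[0][0] + B[0][1] = 0 + 2 = 2, A[0][1] + B[1][1] = 2 + 7 = 9) = 2 (attained at k = 0)
  C[1][0] = min over k of (A[1][0] + B[0][0] = 10 + 4 = 14, A[1][1] + B[1][0] = 3 + 3 = 6) = 6 (attained at k = 1)
  C[1][1] = min over k of (A[1][0] + B[0][1] = 10 + 2 = 12, A[1][1] + B[1][1] = 3 + 7 = 10) = 10 (attained at k = 1)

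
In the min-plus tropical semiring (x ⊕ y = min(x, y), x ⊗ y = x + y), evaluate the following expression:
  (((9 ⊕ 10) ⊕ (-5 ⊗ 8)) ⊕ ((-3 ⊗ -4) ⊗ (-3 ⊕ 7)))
(((9 ⊕ 10) ⊕ (-5 ⊗ 8)) ⊕ ((-3 ⊗ -4) ⊗ (-3 ⊕ 7))) = -10

Expand innermost to outermost. Recall ⊕ takes the minimum of its arguments and ⊗ takes their sum. Working out the expression (((9 ⊕ 10) ⊕ (-5 ⊗ 8)) ⊕ ((-3 ⊗ -4) ⊗ (-3 ⊕ 7))) gives -10.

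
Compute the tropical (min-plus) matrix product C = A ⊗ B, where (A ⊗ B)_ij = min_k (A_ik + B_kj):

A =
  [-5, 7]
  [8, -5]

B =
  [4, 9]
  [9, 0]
A ⊗ B =
  [-1, 4]
  [4, -5]

Apply the min-plus product entry-by-entry:
  C[0][0] = min over k of (A[0][0] + B[0][0] = -5 + 4 = -1, A[0][1] + B[1][0] = 7 + 9 = 16) = -1 (attained at k = 0)
  C[0][1] = min over k of (A[0][0] + B[0][1] = -5 + 9 = 4, A[0][1] + B[1][1] = 7 + 0 = 7) = 4 (attained at k = 0)
  C[1][0] = min over k of (A[1][0] + B[0][0] = 8 + 4 = 12, A[1][1] + B[1][0] = -5 + 9 = 4) = 4 (attained at k = 1)
  C[1][1] = min over k of (A[1][0] + B[0][1] = 8 + 9 = 17, A[1][1] + B[1][1] = -5 + 0 = -5) = -5 (attained at k = 1)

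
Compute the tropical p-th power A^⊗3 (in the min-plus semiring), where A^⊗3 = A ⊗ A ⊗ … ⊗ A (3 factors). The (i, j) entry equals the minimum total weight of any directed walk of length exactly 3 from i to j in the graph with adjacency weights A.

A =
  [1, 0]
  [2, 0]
A^⊗3 =
  [2, 0]
  [2, 0]

Each entry (A^⊗3)_ij equals the minimum over all length-3 walks i = v_0 → v_1 → … → v_3 = j of Σ_t A[v_t][v_{t+1}]. For example, for (i, j) = (0, 1) we minimise over 4 possible intermediate vertex sequences; the minimum is 0, attained along the walk 0 → 1 → 1 → 1.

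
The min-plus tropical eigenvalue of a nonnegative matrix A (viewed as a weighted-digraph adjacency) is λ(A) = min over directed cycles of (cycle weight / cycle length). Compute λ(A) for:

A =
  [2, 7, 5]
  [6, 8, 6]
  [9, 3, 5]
λ(A) = 2

Enumerate directed cycles and compute their means (weight / length). Sample:
  cycle 0 → 0: weight = 2, length = 1, mean = 2/1 ≈ 2.000
  cycle 1 → 1: weight = 8, length = 1, mean = 8/1 ≈ 8.000
  cycle 2 → 2: weight = 5, length = 1, mean = 5/1 ≈ 5.000
  cycle 0 → 1 → 0: weight = 13, length = 2, mean = 13/2 ≈ 6.500
  cycle 0 → 2 → 0: weight = 14, length = 2, mean = 14/2 ≈ 7.000
  cycle 1 → 0 → 1: weight = 13, length = 2, mean = 13/2 ≈ 6.500
Minimum mean = 2.000, attained e.g. along the cycle 0 → 0 with weight 2 and length 1. So λ(A) = 2/1 = 2.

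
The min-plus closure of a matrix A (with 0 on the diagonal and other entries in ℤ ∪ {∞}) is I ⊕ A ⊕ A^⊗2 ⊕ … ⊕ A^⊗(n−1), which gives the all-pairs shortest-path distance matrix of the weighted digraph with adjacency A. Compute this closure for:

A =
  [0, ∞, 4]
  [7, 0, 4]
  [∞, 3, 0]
Closure =
  [0, 7, 4]
  [7, 0, 4]
  [10, 3, 0]

This is the Floyd-Warshall all-pairs shortest-path computation. For each intermediate vertex k = 0, 1, …, 2, update dist[i][j] ← min(dist[i][j], dist[i][k] + dist[k][j]). The final matrix gives, for each (i, j), the minimum total weight of any directed path from i to j (possibly empty when i = j).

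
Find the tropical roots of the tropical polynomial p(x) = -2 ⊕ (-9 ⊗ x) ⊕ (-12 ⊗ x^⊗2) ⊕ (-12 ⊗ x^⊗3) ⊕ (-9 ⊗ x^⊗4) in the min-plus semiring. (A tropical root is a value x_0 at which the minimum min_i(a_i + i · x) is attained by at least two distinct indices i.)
Roots: {-3, 0, 3, 7}

Each tropical root is a break point of the lower envelope of the lines y = a_i + i · x (there are 5 lines, with slopes 0, 1, ..., 4). Only the lines that attain the minimum somewhere contribute to roots; other lines are dominated. Here the surviving (envelope) indices are i = 4, i = 3, i = 2, i = 1, i = 0.
Intersections between consecutive envelope lines give the roots: for adjacent envelope indices i < j the intersection is x = (a_i − a_j) / (j − i). Reading off the sorted break points: {-3, 0, 3, 7}.
Verification: at each break x_0, at least two indices attain the minimum of min_i(a_i + i · x_0).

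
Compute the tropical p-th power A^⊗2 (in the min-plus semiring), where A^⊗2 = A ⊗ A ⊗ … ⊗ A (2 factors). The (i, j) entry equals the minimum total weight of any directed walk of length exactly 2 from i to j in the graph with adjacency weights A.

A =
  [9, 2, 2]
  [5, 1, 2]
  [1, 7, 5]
A^⊗2 =
  [3, 3, 4]
  [3, 2, 3]
  [6, 3, 3]

Each entry (A^⊗2)_ij equals the minimum over all length-2 walks i = v_0 → v_1 → … → v_2 = j of Σ_t A[v_t][v_{t+1}]. For example, for (i, j) = (0, 2) we minimise over 3 possible intermediate vertex sequences; the minimum is 4, attained along the walk 0 → 1 → 2.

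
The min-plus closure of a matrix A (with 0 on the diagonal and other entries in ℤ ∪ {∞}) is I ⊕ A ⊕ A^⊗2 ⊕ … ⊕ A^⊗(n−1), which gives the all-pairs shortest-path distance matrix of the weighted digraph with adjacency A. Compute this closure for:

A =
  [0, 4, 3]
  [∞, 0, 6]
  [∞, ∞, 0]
Closure =
  [0, 4, 3]
  [∞, 0, 6]
  [∞, ∞, 0]

This is the Floyd-Warshall all-pairs shortest-path computation. For each intermediate vertex k = 0, 1, …, 2, update dist[i][j] ← min(dist[i][j], dist[i][k] + dist[k][j]). The final matrix gives, for each (i, j), the minimum total weight of any directed path from i to j (possibly empty when i = j).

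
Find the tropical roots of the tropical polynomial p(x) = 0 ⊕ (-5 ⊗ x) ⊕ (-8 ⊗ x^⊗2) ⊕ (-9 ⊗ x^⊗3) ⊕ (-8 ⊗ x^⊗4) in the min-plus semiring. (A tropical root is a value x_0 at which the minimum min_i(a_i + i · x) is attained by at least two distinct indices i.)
Roots: {-1, 1, 3, 5}

Each tropical root is a break point of the lower envelope of the lines y = a_i + i · x (there are 5 lines, with slopes 0, 1, ..., 4). Only the lines that attain the minimum somewhere contribute to roots; other lines are dominated. Here the surviving (envelope) indices are i = 4, i = 3, i = 2, i = 1, i = 0.
Intersections between consecutive envelope lines give the roots: for adjacent envelope indices i < j the intersection is x = (a_i − a_j) / (j − i). Reading off the sorted break points: {-1, 1, 3, 5}.
Verification: at each break x_0, at least two indices attain the minimum of min_i(a_i + i · x_0).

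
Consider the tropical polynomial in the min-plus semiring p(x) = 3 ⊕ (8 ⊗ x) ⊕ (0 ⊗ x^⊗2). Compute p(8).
p(8) = 3

A tropical monomial a ⊗ x^⊗i evaluates to a + i · x. Evaluating each term at x = 8:
  Term 0 contributes 3 + 0 · 8 = 3
  Term 1 contributes 8 + 1 · 8 = 16
  Term 2 contributes 0 + 2 · 8 = 16
p(8) = ⊕ of these = min[3, 16, 16] = 3.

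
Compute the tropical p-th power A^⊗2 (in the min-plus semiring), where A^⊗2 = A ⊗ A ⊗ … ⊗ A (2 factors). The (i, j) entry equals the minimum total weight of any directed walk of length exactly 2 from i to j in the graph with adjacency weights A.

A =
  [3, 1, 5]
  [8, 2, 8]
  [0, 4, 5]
A^⊗2 =
  [5, 3, 8]
  [8, 4, 10]
  [3, 1, 5]

Each entry (A^⊗2)_ij equals the minimum over all length-2 walks i = v_0 → v_1 → … → v_2 = j of Σ_t A[v_t][v_{t+1}]. For example, for (i, j) = (0, 2) we minimise over 3 possible intermediate vertex sequences; the minimum is 8, attained along the walk 0 → 0 → 2.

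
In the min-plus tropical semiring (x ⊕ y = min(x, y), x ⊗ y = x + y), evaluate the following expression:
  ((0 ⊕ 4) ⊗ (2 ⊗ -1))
((0 ⊕ 4) ⊗ (2 ⊗ -1)) = 1

Expand innermost to outermost. Recall ⊕ takes the minimum of its arguments and ⊗ takes their sum. Working out the expression ((0 ⊕ 4) ⊗ (2 ⊗ -1)) gives 1.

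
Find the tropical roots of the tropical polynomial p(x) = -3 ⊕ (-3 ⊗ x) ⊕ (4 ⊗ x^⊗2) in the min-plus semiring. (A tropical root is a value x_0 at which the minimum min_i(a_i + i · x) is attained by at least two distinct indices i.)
Roots: {-7, 0}

Each tropical root is a break point of the lower envelope of the lines y = a_i + i · x (there are 3 lines, with slopes 0, 1, ..., 2). Only the lines that attain the minimum somewhere contribute to roots; other lines are dominated. Here the surviving (envelope) indices are i = 2, i = 1, i = 0.
Intersections between consecutive envelope lines give the roots: for adjacent envelope indices i < j the intersection is x = (a_i − a_j) / (j − i). Reading off the sorted break points: {-7, 0}.
Verification: at each break x_0, at least two indices attain the minimum of min_i(a_i + i · x_0).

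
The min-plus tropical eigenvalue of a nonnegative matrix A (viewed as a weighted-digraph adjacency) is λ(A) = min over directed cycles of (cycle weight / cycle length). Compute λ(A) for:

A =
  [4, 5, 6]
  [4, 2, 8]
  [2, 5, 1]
λ(A) = 1

Enumerate directed cycles and compute their means (weight / length). Sample:
  cycle 0 → 0: weight = 4, length = 1, mean = 4/1 ≈ 4.000
  cycle 1 → 1: weight = 2, length = 1, mean = 2/1 ≈ 2.000
  cycle 2 → 2: weight = 1, length = 1, mean = 1/1 ≈ 1.000
  cycle 0 → 1 → 0: weight = 9, length = 2, mean = 9/2 ≈ 4.500
  cycle 0 → 2 → 0: weight = 8, length = 2, mean = 8/2 ≈ 4.000
  cycle 1 → 0 → 1: weight = 9, length = 2, mean = 9/2 ≈ 4.500
Minimum mean = 1.000, attained e.g. along the cycle 2 → 2 with weight 1 and length 1. So λ(A) = 1/1 = 1.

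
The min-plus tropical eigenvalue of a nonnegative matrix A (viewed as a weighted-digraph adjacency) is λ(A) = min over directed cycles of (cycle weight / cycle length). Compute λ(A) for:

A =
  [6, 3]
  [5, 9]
λ(A) = 4

Enumerate directed cycles and compute their means (weight / length). Sample:
  cycle 0 → 0: weight = 6, length = 1, mean = 6/1 ≈ 6.000
  cycle 1 → 1: weight = 9, length = 1, mean = 9/1 ≈ 9.000
  cycle 0 → 1 → 0: weight = 8, length = 2, mean = 8/2 ≈ 4.000
  cycle 1 → 0 → 1: weight = 8, length = 2, mean = 8/2 ≈ 4.000
Minimum mean = 4.000, attained e.g. along the cycle 0 → 1 → 0 with weight 8 and length 2. So λ(A) = 8/2 = 4.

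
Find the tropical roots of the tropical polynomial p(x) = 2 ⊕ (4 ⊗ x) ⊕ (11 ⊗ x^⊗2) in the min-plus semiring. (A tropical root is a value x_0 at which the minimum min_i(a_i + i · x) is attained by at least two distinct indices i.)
Roots: {-7, -2}

Each tropical root is a break point of the lower envelope of the lines y = a_i + i · x (there are 3 lines, with slopes 0, 1, ..., 2). Only the lines that attain the minimum somewhere contribute to roots; other lines are dominated. Here the surviving (envelope) indices are i = 2, i = 1, i = 0.
Intersections between consecutive envelope lines give the roots: for adjacent envelope indices i < j the intersection is x = (a_i − a_j) / (j − i). Reading off the sorted break points: {-7, -2}.
Verification: at each break x_0, at least two indices attain the minimum of min_i(a_i + i · x_0).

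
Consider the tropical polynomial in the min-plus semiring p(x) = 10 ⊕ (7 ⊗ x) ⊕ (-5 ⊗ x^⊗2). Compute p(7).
p(7) = 9

A tropical monomial a ⊗ x^⊗i evaluates to a + i · x. Evaluating each term at x = 7:
  Term 0 contributes 10 + 0 · 7 = 10
  Term 1 contributes 7 + 1 · 7 = 14
  Term 2 contributes -5 + 2 · 7 = 9
p(7) = ⊕ of these = min[10, 14, 9] = 9.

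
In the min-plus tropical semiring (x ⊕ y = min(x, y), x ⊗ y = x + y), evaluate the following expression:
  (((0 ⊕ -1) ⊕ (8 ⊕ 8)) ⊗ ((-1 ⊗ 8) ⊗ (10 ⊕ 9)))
(((0 ⊕ -1) ⊕ (8 ⊕ 8)) ⊗ ((-1 ⊗ 8) ⊗ (10 ⊕ 9))) = 15

Expand innermost to outermost. Recall ⊕ takes the minimum of its arguments and ⊗ takes their sum. Working out the expression (((0 ⊕ -1) ⊕ (8 ⊕ 8)) ⊗ ((-1 ⊗ 8) ⊗ (10 ⊕ 9))) gives 15.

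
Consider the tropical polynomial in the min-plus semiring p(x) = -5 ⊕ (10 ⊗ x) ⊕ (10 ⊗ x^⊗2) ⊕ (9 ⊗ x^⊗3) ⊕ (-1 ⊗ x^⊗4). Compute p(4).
p(4) = -5

A tropical monomial a ⊗ x^⊗i evaluates to a + i · x. Evaluating each term at x = 4:
  Term 0 contributes -5 + 0 · 4 = -5
  Term 1 contributes 10 + 1 · 4 = 14
  Term 2 contributes 10 + 2 · 4 = 18
  Term 3 contributes 9 + 3 · 4 = 21
  Term 4 contributes -1 + 4 · 4 = 15
p(4) = ⊕ of these = min[-5, 14, 18, 21, 15] = -5.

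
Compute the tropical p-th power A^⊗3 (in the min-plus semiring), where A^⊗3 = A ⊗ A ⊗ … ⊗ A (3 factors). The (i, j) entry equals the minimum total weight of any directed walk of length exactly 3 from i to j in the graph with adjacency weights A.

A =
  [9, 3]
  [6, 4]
A^⊗3 =
  [13, 11]
  [14, 12]

Each entry (A^⊗3)_ij equals the minimum over all length-3 walks i = v_0 → v_1 → … → v_3 = j of Σ_t A[v_t][v_{t+1}]. For example, for (i, j) = (0, 1) we minimise over 4 possible intermediate vertex sequences; the minimum is 11, attained along the walk 0 → 1 → 1 → 1.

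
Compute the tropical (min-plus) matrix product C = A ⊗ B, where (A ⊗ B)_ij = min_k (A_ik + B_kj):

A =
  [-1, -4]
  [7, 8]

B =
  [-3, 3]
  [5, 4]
A ⊗ B =
  [-4, 0]
  [4, 10]

Apply the min-plus product entry-by-entry:
  C[0][0] = min over k of (A[0][0] + B[0][0] = -1 + -3 = -4, A[0][1] + B[1][0] = -4 + 5 = 1) = -4 (attained at k = 0)
  C[0][1] = min over k of (A[0][0] + B[0][1] = -1 + 3 = 2, A[0][1] + B[1][1] = -4 + 4 = 0) = 0 (attained at k = 1)
  C[1][0] = min over k of (A[1][0] + B[0][0] = 7 + -3 = 4, A[1][1] + B[1][0] = 8 + 5 = 13) = 4 (attained at k = 0)
  C[1][1] = min over k of (A[1][0] + B[0][1] = 7 + 3 = 10, A[1][1] + B[1][1] = 8 + 4 = 12) = 10 (attained at k = 0)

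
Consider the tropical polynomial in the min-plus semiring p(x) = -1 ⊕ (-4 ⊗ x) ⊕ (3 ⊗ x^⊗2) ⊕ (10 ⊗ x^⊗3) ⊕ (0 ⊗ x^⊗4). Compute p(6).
p(6) = -1

A tropical monomial a ⊗ x^⊗i evaluates to a + i · x. Evaluating each term at x = 6:
  Term 0 contributes -1 + 0 · 6 = -1
  Term 1 contributes -4 + 1 · 6 = 2
  Term 2 contributes 3 + 2 · 6 = 15
  Term 3 contributes 10 + 3 · 6 = 28
  Term 4 contributes 0 + 4 · 6 = 24
p(6) = ⊕ of these = min[-1, 2, 15, 28, 24] = -1.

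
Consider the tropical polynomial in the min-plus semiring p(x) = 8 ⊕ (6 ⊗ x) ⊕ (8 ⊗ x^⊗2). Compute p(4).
p(4) = 8

A tropical monomial a ⊗ x^⊗i evaluates to a + i · x. Evaluating each term at x = 4:
  Term 0 contributes 8 + 0 · 4 = 8
  Term 1 contributes 6 + 1 · 4 = 10
  Term 2 contributes 8 + 2 · 4 = 16
p(4) = ⊕ of these = min[8, 10, 16] = 8.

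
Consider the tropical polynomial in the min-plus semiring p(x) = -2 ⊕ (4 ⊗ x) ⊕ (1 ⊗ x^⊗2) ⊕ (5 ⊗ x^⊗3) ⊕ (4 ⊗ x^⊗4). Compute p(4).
p(4) = -2

A tropical monomial a ⊗ x^⊗i evaluates to a + i · x. Evaluating each term at x = 4:
  Term 0 contributes -2 + 0 · 4 = -2
  Term 1 contributes 4 + 1 · 4 = 8
  Term 2 contributes 1 + 2 · 4 = 9
  Term 3 contributes 5 + 3 · 4 = 17
  Term 4 contributes 4 + 4 · 4 = 20
p(4) = ⊕ of these = min[-2, 8, 9, 17, 20] = -2.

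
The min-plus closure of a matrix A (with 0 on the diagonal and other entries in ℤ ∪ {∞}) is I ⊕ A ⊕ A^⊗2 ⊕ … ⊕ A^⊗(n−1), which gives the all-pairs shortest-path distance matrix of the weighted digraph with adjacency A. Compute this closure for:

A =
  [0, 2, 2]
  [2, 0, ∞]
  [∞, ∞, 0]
Closure =
  [0, 2, 2]
  [2, 0, 4]
  [∞, ∞, 0]

This is the Floyd-Warshall all-pairs shortest-path computation. For each intermediate vertex k = 0, 1, …, 2, update dist[i][j] ← min(dist[i][j], dist[i][k] + dist[k][j]). The final matrix gives, for each (i, j), the minimum total weight of any directed path from i to j (possibly empty when i = j).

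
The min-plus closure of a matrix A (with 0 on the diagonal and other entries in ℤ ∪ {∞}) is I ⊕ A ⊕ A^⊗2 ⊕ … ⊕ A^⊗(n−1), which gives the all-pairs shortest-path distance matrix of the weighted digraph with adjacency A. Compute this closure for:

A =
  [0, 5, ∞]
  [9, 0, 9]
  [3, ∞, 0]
Closure =
  [0, 5, 14]
  [9, 0, 9]
  [3, 8, 0]

This is the Floyd-Warshall all-pairs shortest-path computation. For each intermediate vertex k = 0, 1, …, 2, update dist[i][j] ← min(dist[i][j], dist[i][k] + dist[k][j]). The final matrix gives, for each (i, j), the minimum total weight of any directed path from i to j (possibly empty when i = j).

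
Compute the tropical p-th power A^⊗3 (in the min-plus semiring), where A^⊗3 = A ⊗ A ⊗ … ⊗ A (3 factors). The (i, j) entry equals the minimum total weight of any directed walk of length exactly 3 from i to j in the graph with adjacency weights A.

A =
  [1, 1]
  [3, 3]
A^⊗3 =
  [3, 3]
  [5, 5]

Each entry (A^⊗3)_ij equals the minimum over all length-3 walks i = v_0 → v_1 → … → v_3 = j of Σ_t A[v_t][v_{t+1}]. For example, for (i, j) = (0, 1) we minimise over 4 possible intermediate vertex sequences; the minimum is 3, attained along the walk 0 → 0 → 0 → 1.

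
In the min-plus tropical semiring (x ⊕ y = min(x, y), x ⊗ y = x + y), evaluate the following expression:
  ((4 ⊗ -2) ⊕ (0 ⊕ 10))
((4 ⊗ -2) ⊕ (0 ⊕ 10)) = 0

Expand innermost to outermost. Recall ⊕ takes the minimum of its arguments and ⊗ takes their sum. Working out the expression ((4 ⊗ -2) ⊕ (0 ⊕ 10)) gives 0.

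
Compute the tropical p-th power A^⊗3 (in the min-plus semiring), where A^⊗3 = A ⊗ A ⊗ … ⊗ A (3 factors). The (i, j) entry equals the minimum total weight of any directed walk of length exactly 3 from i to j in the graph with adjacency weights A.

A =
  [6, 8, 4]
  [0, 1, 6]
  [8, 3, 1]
A^⊗3 =
  [7, 8, 6]
  [2, 3, 5]
  [4, 5, 3]

Each entry (A^⊗3)_ij equals the minimum over all length-3 walks i = v_0 → v_1 → … → v_3 = j of Σ_t A[v_t][v_{t+1}]. For example, for (i, j) = (0, 2) we minimise over 9 possible intermediate vertex sequences; the minimum is 6, attained along the walk 0 → 2 → 2 → 2.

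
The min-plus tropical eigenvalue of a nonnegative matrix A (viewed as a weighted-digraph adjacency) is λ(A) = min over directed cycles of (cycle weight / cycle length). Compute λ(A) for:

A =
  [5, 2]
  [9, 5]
λ(A) = 5

Enumerate directed cycles and compute their means (weight / length). Sample:
  cycle 0 → 0: weight = 5, length = 1, mean = 5/1 ≈ 5.000
  cycle 1 → 1: weight = 5, length = 1, mean = 5/1 ≈ 5.000
  cycle 0 → 1 → 0: weight = 11, length = 2, mean = 11/2 ≈ 5.500
  cycle 1 → 0 → 1: weight = 11, length = 2, mean = 11/2 ≈ 5.500
Minimum mean = 5.000, attained e.g. along the cycle 0 → 0 with weight 5 and length 1. So λ(A) = 5/1 = 5.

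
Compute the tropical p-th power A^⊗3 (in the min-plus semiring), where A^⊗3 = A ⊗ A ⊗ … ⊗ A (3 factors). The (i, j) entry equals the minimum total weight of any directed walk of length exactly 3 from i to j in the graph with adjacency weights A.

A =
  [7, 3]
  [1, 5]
A^⊗3 =
  [9, 7]
  [5, 9]

Each entry (A^⊗3)_ij equals the minimum over all length-3 walks i = v_0 → v_1 → … → v_3 = j of Σ_t A[v_t][v_{t+1}]. For example, for (i, j) = (0, 1) we minimise over 4 possible intermediate vertex sequences; the minimum is 7, attained along the walk 0 → 1 → 0 → 1.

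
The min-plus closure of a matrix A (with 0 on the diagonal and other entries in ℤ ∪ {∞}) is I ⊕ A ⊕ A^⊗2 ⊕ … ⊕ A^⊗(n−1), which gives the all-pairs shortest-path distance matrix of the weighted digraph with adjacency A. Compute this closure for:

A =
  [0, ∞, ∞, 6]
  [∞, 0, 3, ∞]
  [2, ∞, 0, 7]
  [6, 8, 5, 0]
Closure =
  [0, 14, 11, 6]
  [5, 0, 3, 10]
  [2, 15, 0, 7]
  [6, 8, 5, 0]

This is the Floyd-Warshall all-pairs shortest-path computation. For each intermediate vertex k = 0, 1, …, 3, update dist[i][j] ← min(dist[i][j], dist[i][k] + dist[k][j]). The final matrix gives, for each (i, j), the minimum total weight of any directed path from i to j (possibly empty when i = j).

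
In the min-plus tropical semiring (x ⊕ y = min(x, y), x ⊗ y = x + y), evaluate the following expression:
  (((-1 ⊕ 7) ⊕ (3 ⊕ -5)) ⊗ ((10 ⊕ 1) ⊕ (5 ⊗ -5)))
(((-1 ⊕ 7) ⊕ (3 ⊕ -5)) ⊗ ((10 ⊕ 1) ⊕ (5 ⊗ -5))) = -5

Expand innermost to outermost. Recall ⊕ takes the minimum of its arguments and ⊗ takes their sum. Working out the expression (((-1 ⊕ 7) ⊕ (3 ⊕ -5)) ⊗ ((10 ⊕ 1) ⊕ (5 ⊗ -5))) gives -5.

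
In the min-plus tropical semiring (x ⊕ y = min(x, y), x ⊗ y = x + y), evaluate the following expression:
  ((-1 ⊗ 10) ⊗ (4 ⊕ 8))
((-1 ⊗ 10) ⊗ (4 ⊕ 8)) = 13

Expand innermost to outermost. Recall ⊕ takes the minimum of its arguments and ⊗ takes their sum. Working out the expression ((-1 ⊗ 10) ⊗ (4 ⊕ 8)) gives 13.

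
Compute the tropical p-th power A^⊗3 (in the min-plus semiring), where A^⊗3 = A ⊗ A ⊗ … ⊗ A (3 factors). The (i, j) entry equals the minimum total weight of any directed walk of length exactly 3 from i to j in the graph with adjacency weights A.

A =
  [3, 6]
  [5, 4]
A^⊗3 =
  [9, 12]
  [11, 12]

Each entry (A^⊗3)_ij equals the minimum over all length-3 walks i = v_0 → v_1 → … → v_3 = j of Σ_t A[v_t][v_{t+1}]. For example, for (i, j) = (0, 1) we minimise over 4 possible intermediate vertex sequences; the minimum is 12, attained along the walk 0 → 0 → 0 → 1.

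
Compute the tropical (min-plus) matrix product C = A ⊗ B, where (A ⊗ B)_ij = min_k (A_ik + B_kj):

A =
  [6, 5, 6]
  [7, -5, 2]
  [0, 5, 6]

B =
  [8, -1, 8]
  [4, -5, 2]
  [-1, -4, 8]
A ⊗ B =
  [5, 0, 7]
  [-1, -10, -3]
  [5, -1, 7]

Apply the min-plus product entry-by-entry:
  C[0][0] = min over k of (A[0][0] + B[0][0] = 6 + 8 = 14, A[0][1] + B[1][0] = 5 + 4 = 9, A[0][2] + B[2][0] = 6 + -1 = 5) = 5 (attained at k = 2)
  C[0][1] = min over k of (A[0][0] + B[0][1] = 6 + -1 = 5, A[0][1] + B[1][1] = 5 + -5 = 0, A[0][2] + B[2][1] = 6 + -4 = 2) = 0 (attained at k = 1)
  C[0][2] = min over k of (A[0][0] + B[0][2] = 6 + 8 = 14, A[0][1] + B[1][2] = 5 + 2 = 7, A[0][2] + B[2][2] = 6 + 8 = 14) = 7 (attained at k = 1)
  C[1][0] = min over k of (A[1][0] + B[0][0] = 7 + 8 = 15, A[1][1] + B[1][0] = -5 + 4 = -1, A[1][2] + B[2][0] = 2 + -1 = 1) = -1 (attained at k = 1)
  C[1][1] = min over k of (A[1][0] + B[0][1] = 7 + -1 = 6, A[1][1] + B[1][1] = -5 + -5 = -10, A[1][2] + B[2][1] = 2 + -4 = -2) = -10 (attained at k = 1)
  C[1][2] = min over k of (A[1][0] + B[0][2] = 7 + 8 = 15, A[1][1] + B[1][2] = -5 + 2 = -3, A[1][2] + B[2][2] = 2 + 8 = 10) = -3 (attained at k = 1)
  C[2][0] = min over k of (A[2][0] + B[0][0] = 0 + 8 = 8, A[2][1] + B[1][0] = 5 + 4 = 9, A[2][2] + B[2][0] = 6 + -1 = 5) = 5 (attained at k = 2)
  C[2][1] = min over k of (A[2][0] + B[0][1] = 0 + -1 = -1, A[2][1] + B[1][1] = 5 + -5 = 0, A[2][2] + B[2][1] = 6 + -4 = 2) = -1 (attained at k = 0)
  C[2][2] = min over k of (A[2][0] + B[0][2] = 0 + 8 = 8, A[2][1] + B[1][2] = 5 + 2 = 7, A[2][2] + B[2][2] = 6 + 8 = 14) = 7 (attained at k = 1)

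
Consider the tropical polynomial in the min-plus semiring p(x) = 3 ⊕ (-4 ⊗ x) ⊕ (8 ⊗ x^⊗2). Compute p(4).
p(4) = 0

A tropical monomial a ⊗ x^⊗i evaluates to a + i · x. Evaluating each term at x = 4:
  Term 0 contributes 3 + 0 · 4 = 3
  Term 1 contributes -4 + 1 · 4 = 0
  Term 2 contributes 8 + 2 · 4 = 16
p(4) = ⊕ of these = min[3, 0, 16] = 0.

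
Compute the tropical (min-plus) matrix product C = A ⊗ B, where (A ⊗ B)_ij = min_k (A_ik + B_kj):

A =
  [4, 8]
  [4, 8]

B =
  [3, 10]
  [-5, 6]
A ⊗ B =
  [3, 14]
  [3, 14]

Apply the min-plus product entry-by-entry:
  C[0][0] = min over k of (A[0][0] + B[0][0] = 4 + 3 = 7, A[0][1] + B[1][0] = 8 + -5 = 3) = 3 (attained at k = 1)
  C[0][1] = min over k of (A[0][0] + B[0][1] = 4 + 10 = 14, A[0][1] + B[1][1] = 8 + 6 = 14) = 14 (attained at k = 0)
  C[1][0] = min over k of (A[1][0] + B[0][0] = 4 + 3 = 7, A[1][1] + B[1][0] = 8 + -5 = 3) = 3 (attained at k = 1)
  C[1][1] = min over k of (A[1][0] + B[0][1] = 4 + 10 = 14, A[1][1] + B[1][1] = 8 + 6 = 14) = 14 (attained at k = 0)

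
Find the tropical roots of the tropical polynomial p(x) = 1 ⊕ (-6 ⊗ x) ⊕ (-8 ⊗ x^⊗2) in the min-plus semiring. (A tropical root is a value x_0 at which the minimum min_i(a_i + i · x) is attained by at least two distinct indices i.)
Roots: {2, 7}

Each tropical root is a break point of the lower envelope of the lines y = a_i + i · x (there are 3 lines, with slopes 0, 1, ..., 2). Only the lines that attain the minimum somewhere contribute to roots; other lines are dominated. Here the surviving (envelope) indices are i = 2, i = 1, i = 0.
Intersections between consecutive envelope lines give the roots: for adjacent envelope indices i < j the intersection is x = (a_i − a_j) / (j − i). Reading off the sorted break points: {2, 7}.
Verification: at each break x_0, at least two indices attain the minimum of min_i(a_i + i · x_0).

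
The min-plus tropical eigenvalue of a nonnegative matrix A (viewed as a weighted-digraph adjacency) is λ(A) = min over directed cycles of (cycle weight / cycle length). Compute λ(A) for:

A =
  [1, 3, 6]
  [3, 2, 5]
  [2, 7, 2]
λ(A) = 1

Enumerate directed cycles and compute their means (weight / length). Sample:
  cycle 0 → 0: weight = 1, length = 1, mean = 1/1 ≈ 1.000
  cycle 1 → 1: weight = 2, length = 1, mean = 2/1 ≈ 2.000
  cycle 2 → 2: weight = 2, length = 1, mean = 2/1 ≈ 2.000
  cycle 0 → 1 → 0: weight = 6, length = 2, mean = 6/2 ≈ 3.000
  cycle 0 → 2 → 0: weight = 8, length = 2, mean = 8/2 ≈ 4.000
  cycle 1 → 0 → 1: weight = 6, length = 2, mean = 6/2 ≈ 3.000
Minimum mean = 1.000, attained e.g. along the cycle 0 → 0 with weight 1 and length 1. So λ(A) = 1/1 = 1.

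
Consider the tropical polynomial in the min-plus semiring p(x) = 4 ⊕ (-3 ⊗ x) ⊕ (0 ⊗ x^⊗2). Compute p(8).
p(8) = 4

A tropical monomial a ⊗ x^⊗i evaluates to a + i · x. Evaluating each term at x = 8:
  Term 0 contributes 4 + 0 · 8 = 4
  Term 1 contributes -3 + 1 · 8 = 5
  Term 2 contributes 0 + 2 · 8 = 16
p(8) = ⊕ of these = min[4, 5, 16] = 4.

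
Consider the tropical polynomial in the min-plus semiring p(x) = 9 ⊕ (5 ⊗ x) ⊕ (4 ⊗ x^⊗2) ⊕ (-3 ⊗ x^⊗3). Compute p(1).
p(1) = 0

A tropical monomial a ⊗ x^⊗i evaluates to a + i · x. Evaluating each term at x = 1:
  Term 0 contributes 9 + 0 · 1 = 9
  Term 1 contributes 5 + 1 · 1 = 6
  Term 2 contributes 4 + 2 · 1 = 6
  Term 3 contributes -3 + 3 · 1 = 0
p(1) = ⊕ of these = min[9, 6, 6, 0] = 0.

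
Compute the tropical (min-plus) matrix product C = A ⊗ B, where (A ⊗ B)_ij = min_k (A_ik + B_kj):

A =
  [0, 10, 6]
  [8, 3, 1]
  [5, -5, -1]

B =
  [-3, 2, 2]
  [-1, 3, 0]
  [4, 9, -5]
A ⊗ B =
  [-3, 2, 1]
  [2, 6, -4]
  [-6, -2, -6]

Apply the min-plus product entry-by-entry:
  C[0][0] = min over k of (A[0][0] + B[0][0] = 0 + -3 = -3, A[0][1] + B[1][0] = 10 + -1 = 9, A[0][2] + B[2][0] = 6 + 4 = 10) = -3 (attained at k = 0)
  C[0][1] = min over k of (A[0][0] + B[0][1] = 0 + 2 = 2, A[0][1] + B[1][1] = 10 + 3 = 13, A[0][2] + B[2][1] = 6 + 9 = 15) = 2 (attained at k = 0)
  C[0][2] = min over k of (A[0][0] + B[0][2] = 0 + 2 = 2, A[0][1] + B[1][2] = 10 + 0 = 10, A[0][2] + B[2][2] = 6 + -5 = 1) = 1 (attained at k = 2)
  C[1][0] = min over k of (A[1][0] + B[0][0] = 8 + -3 = 5, A[1][1] + B[1][0] = 3 + -1 = 2, A[1][2] + B[2][0] = 1 + 4 = 5) = 2 (attained at k = 1)
  C[1][1] = min over k of (A[1][0] + B[0][1] = 8 + 2 = 10, A[1][1] + B[1][1] = 3 + 3 = 6, A[1][2] + B[2][1] = 1 + 9 = 10) = 6 (attained at k = 1)
  C[1][2] = min over k of (A[1][0] + B[0][2] = 8 + 2 = 10, A[1][1] + B[1][2] = 3 + 0 = 3, A[1][2] + B[2][2] = 1 + -5 = -4) = -4 (attained at k = 2)
  C[2][0] = min over k of (A[2][0] + B[0][0] = 5 + -3 = 2, A[2][1] + B[1][0] = -5 + -1 = -6, A[2][2] + B[2][0] = -1 + 4 = 3) = -6 (attained at k = 1)
  C[2][1] = min over k of (A[2][0] + B[0][1] = 5 + 2 = 7, A[2][1] + B[1][1] = -5 + 3 = -2, A[2][2] + B[2][1] = -1 + 9 = 8) = -2 (attained at k = 1)
  C[2][2] = min over k of (A[2][0] + B[0][2] = 5 + 2 = 7, A[2][1] + B[1][2] = -5 + 0 = -5, A[2][2] + B[2][2] = -1 + -5 = -6) = -6 (attained at k = 2)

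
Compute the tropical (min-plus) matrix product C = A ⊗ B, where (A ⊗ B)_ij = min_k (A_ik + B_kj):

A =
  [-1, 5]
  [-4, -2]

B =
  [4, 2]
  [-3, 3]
A ⊗ B =
  [2, 1]
  [-5, -2]

Apply the min-plus product entry-by-entry:
  C[0][0] = min over k of (A[0][0] + B[0][0] = -1 + 4 = 3, A[0][1] + B[1][0] = 5 + -3 = 2) = 2 (attained at k = 1)
  C[0][1] = min over k of (A[0][0] + B[0][1] = -1 + 2 = 1, A[0][1] + B[1][1] = 5 + 3 = 8) = 1 (attained at k = 0)
  C[1][0] = min over k of (A[1][0] + B[0][0] = -4 + 4 = 0, A[1][1] + B[1][0] = -2 + -3 = -5) = -5 (attained at k = 1)
  C[1][1] = min over k of (A[1][0] + B[0][1] = -4 + 2 = -2, A[1][1] + B[1][1] = -2 + 3 = 1) = -2 (attained at k = 0)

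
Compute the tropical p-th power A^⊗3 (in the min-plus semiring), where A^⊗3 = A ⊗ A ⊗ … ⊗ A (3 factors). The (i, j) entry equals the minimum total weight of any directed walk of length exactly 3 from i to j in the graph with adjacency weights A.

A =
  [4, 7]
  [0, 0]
A^⊗3 =
  [7, 7]
  [0, 0]

Each entry (A^⊗3)_ij equals the minimum over all length-3 walks i = v_0 → v_1 → … → v_3 = j of Σ_t A[v_t][v_{t+1}]. For example, for (i, j) = (0, 1) we minimise over 4 possible intermediate vertex sequences; the minimum is 7, attained along the walk 0 → 1 → 1 → 1.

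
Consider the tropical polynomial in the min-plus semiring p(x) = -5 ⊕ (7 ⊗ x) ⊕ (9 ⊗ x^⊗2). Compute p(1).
p(1) = -5

A tropical monomial a ⊗ x^⊗i evaluates to a + i · x. Evaluating each term at x = 1:
  Term 0 contributes -5 + 0 · 1 = -5
  Term 1 contributes 7 + 1 · 1 = 8
  Term 2 contributes 9 + 2 · 1 = 11
p(1) = ⊕ of these = min[-5, 8, 11] = -5.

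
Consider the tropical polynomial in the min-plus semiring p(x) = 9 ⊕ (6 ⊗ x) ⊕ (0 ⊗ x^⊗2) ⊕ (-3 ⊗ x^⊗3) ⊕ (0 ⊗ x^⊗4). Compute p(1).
p(1) = 0

A tropical monomial a ⊗ x^⊗i evaluates to a + i · x. Evaluating each term at x = 1:
  Term 0 contributes 9 + 0 · 1 = 9
  Term 1 contributes 6 + 1 · 1 = 7
  Term 2 contributes 0 + 2 · 1 = 2
  Term 3 contributes -3 + 3 · 1 = 0
  Term 4 contributes 0 + 4 · 1 = 4
p(1) = ⊕ of these = min[9, 7, 2, 0, 4] = 0.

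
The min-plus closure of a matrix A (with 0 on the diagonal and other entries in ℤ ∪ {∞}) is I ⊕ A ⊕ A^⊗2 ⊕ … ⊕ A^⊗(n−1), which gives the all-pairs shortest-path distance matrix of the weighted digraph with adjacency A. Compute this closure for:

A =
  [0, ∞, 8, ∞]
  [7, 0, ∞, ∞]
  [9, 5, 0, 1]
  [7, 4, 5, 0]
Closure =
  [0, 13, 8, 9]
  [7, 0, 15, 16]
  [8, 5, 0, 1]
  [7, 4, 5, 0]

This is the Floyd-Warshall all-pairs shortest-path computation. For each intermediate vertex k = 0, 1, …, 3, update dist[i][j] ← min(dist[i][j], dist[i][k] + dist[k][j]). The final matrix gives, for each (i, j), the minimum total weight of any directed path from i to j (possibly empty when i = j).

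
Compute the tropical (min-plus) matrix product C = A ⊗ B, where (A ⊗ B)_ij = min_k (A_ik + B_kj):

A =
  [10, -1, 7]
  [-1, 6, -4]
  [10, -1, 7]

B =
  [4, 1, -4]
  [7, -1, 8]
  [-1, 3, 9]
A ⊗ B =
  [6, -2, 6]
  [-5, -1, -5]
  [6, -2, 6]

Apply the min-plus product entry-by-entry:
  C[0][0] = min over k of (A[0][0] + B[0][0] = 10 + 4 = 14, A[0][1] + B[1][0] = -1 + 7 = 6, A[0][2] + B[2][0] = 7 + -1 = 6) = 6 (attained at k = 1)
  C[0][1] = min over k of (A[0][0] + B[0][1] = 10 + 1 = 11, A[0][1] + B[1][1] = -1 + -1 = -2, A[0][2] + B[2][1] = 7 + 3 = 10) = -2 (attained at k = 1)
  C[0][2] = min over k of (A[0][0] + B[0][2] = 10 + -4 = 6, A[0][1] + B[1][2] = -1 + 8 = 7, A[0][2] + B[2][2] = 7 + 9 = 16) = 6 (attained at k = 0)
  C[1][0] = min over k of (A[1][0] + B[0][0] = -1 + 4 = 3, A[1][1] + B[1][0] = 6 + 7 = 13, A[1][2] + B[2][0] = -4 + -1 = -5) = -5 (attained at k = 2)
  C[1][1] = min over k of (A[1][0] + B[0][1] = -1 + 1 = 0, A[1][1] + B[1][1] = 6 + -1 = 5, A[1][2] + B[2][1] = -4 + 3 = -1) = -1 (attained at k = 2)
  C[1][2] = min over k of (A[1][0] + B[0][2] = -1 + -4 = -5, A[1][1] + B[1][2] = 6 + 8 = 14, A[1][2] + B[2][2] = -4 + 9 = 5) = -5 (attained at k = 0)
  C[2][0] = min over k of (A[2][0] + B[0][0] = 10 + 4 = 14, A[2][1] + B[1][0] = -1 + 7 = 6, A[2][2] + B[2][0] = 7 + -1 = 6) = 6 (attained at k = 1)
  C[2][1] = min over k of (A[2][0] + B[0][1] = 10 + 1 = 11, A[2][1] + B[1][1] = -1 + -1 = -2, A[2][2] + B[2][1] = 7 + 3 = 10) = -2 (attained at k = 1)
  C[2][2] = min over k of (A[2][0] + B[0][2] = 10 + -4 = 6, A[2][1] + B[1][2] = -1 + 8 = 7, A[2][2] + B[2][2] = 7 + 9 = 16) = 6 (attained at k = 0)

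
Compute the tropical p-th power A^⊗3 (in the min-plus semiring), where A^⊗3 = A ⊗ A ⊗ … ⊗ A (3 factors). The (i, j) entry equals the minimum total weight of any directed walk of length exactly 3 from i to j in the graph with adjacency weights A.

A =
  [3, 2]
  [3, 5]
A^⊗3 =
  [8, 7]
  [8, 8]

Each entry (A^⊗3)_ij equals the minimum over all length-3 walks i = v_0 → v_1 → … → v_3 = j of Σ_t A[v_t][v_{t+1}]. For example, for (i, j) = (0, 1) we minimise over 4 possible intermediate vertex sequences; the minimum is 7, attained along the walk 0 → 1 → 0 → 1.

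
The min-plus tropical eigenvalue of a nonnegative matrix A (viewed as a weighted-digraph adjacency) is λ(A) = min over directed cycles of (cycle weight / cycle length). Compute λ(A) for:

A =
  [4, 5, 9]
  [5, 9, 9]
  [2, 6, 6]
λ(A) = 4

Enumerate directed cycles and compute their means (weight / length). Sample:
  cycle 0 → 0: weight = 4, length = 1, mean = 4/1 ≈ 4.000
  cycle 1 → 1: weight = 9, length = 1, mean = 9/1 ≈ 9.000
  cycle 2 → 2: weight = 6, length = 1, mean = 6/1 ≈ 6.000
  cycle 0 → 1 → 0: weight = 10, length = 2, mean = 10/2 ≈ 5.000
  cycle 0 → 2 → 0: weight = 11, length = 2, mean = 11/2 ≈ 5.500
  cycle 1 → 0 → 1: weight = 10, length = 2, mean = 10/2 ≈ 5.000
Minimum mean = 4.000, attained e.g. along the cycle 0 → 0 with weight 4 and length 1. So λ(A) = 4/1 = 4.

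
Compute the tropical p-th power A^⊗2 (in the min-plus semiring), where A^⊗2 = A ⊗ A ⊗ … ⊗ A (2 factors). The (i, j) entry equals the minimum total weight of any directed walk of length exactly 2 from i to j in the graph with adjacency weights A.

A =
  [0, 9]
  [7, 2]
A^⊗2 =
  [0, 9]
  [7, 4]

Each entry (A^⊗2)_ij equals the minimum over all length-2 walks i = v_0 → v_1 → … → v_2 = j of Σ_t A[v_t][v_{t+1}]. For example, for (i, j) = (0, 1) we minimise over 2 possible intermediate vertex sequences; the minimum is 9, attained along the walk 0 → 0 → 1.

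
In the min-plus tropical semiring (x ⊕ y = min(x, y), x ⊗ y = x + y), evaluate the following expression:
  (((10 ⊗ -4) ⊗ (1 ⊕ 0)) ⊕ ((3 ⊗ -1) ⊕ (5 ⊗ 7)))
(((10 ⊗ -4) ⊗ (1 ⊕ 0)) ⊕ ((3 ⊗ -1) ⊕ (5 ⊗ 7))) = 2

Expand innermost to outermost. Recall ⊕ takes the minimum of its arguments and ⊗ takes their sum. Working out the expression (((10 ⊗ -4) ⊗ (1 ⊕ 0)) ⊕ ((3 ⊗ -1) ⊕ (5 ⊗ 7))) gives 2.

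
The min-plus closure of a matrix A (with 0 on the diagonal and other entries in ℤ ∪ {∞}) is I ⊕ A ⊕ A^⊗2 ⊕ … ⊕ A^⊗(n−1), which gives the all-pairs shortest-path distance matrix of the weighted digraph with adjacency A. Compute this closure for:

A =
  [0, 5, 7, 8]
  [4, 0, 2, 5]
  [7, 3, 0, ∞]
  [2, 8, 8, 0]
Closure =
  [0, 5, 7, 8]
  [4, 0, 2, 5]
  [7, 3, 0, 8]
  [2, 7, 8, 0]

This is the Floyd-Warshall all-pairs shortest-path computation. For each intermediate vertex k = 0, 1, …, 3, update dist[i][j] ← min(dist[i][j], dist[i][k] + dist[k][j]). The final matrix gives, for each (i, j), the minimum total weight of any directed path from i to j (possibly empty when i = j).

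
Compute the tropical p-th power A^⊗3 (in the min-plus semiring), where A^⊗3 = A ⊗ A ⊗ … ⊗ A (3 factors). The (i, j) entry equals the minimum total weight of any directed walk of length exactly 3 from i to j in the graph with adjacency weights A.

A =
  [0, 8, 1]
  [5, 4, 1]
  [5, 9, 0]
A^⊗3 =
  [0, 8, 1]
  [5, 10, 1]
  [5, 9, 0]

Each entry (A^⊗3)_ij equals the minimum over all length-3 walks i = v_0 → v_1 → … → v_3 = j of Σ_t A[v_t][v_{t+1}]. For example, for (i, j) = (0, 2) we minimise over 9 possible intermediate vertex sequences; the minimum is 1, attained along the walk 0 → 0 → 0 → 2.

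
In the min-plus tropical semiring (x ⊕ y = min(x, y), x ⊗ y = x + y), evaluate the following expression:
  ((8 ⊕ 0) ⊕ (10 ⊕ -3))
((8 ⊕ 0) ⊕ (10 ⊕ -3)) = -3

Expand innermost to outermost. Recall ⊕ takes the minimum of its arguments and ⊗ takes their sum. Working out the expression ((8 ⊕ 0) ⊕ (10 ⊕ -3)) gives -3.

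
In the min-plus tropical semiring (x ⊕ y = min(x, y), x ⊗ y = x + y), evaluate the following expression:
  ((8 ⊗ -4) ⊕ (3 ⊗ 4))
((8 ⊗ -4) ⊕ (3 ⊗ 4)) = 4

Expand innermost to outermost. Recall ⊕ takes the minimum of its arguments and ⊗ takes their sum. Working out the expression ((8 ⊗ -4) ⊕ (3 ⊗ 4)) gives 4.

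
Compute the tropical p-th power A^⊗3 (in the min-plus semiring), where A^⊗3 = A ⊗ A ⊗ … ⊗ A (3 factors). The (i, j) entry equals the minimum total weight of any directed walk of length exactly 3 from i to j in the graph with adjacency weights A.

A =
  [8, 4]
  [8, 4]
A^⊗3 =
  [16, 12]
  [16, 12]

Each entry (A^⊗3)_ij equals the minimum over all length-3 walks i = v_0 → v_1 → … → v_3 = j of Σ_t A[v_t][v_{t+1}]. For example, for (i, j) = (0, 1) we minimise over 4 possible intermediate vertex sequences; the minimum is 12, attained along the walk 0 → 1 → 1 → 1.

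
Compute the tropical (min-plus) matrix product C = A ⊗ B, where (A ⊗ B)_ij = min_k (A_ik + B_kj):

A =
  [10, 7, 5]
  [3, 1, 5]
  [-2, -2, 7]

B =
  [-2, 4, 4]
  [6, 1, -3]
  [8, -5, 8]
A ⊗ B =
  [8, 0, 4]
  [1, 0, -2]
  [-4, -1, -5]

Apply the min-plus product entry-by-entry:
  C[0][0] = min over k of (A[0][0] + B[0][0] = 10 + -2 = 8, A[0][1] + B[1][0] = 7 + 6 = 13, A[0][2] + B[2][0] = 5 + 8 = 13) = 8 (attained at k = 0)
  C[0][1] = min over k of (A[0][0] + B[0][1] = 10 + 4 = 14, A[0][1] + B[1][1] = 7 + 1 = 8, A[0][2] + B[2][1] = 5 + -5 = 0) = 0 (attained at k = 2)
  C[0][2] = min over k of (A[0][0] + B[0][2] = 10 + 4 = 14, A[0][1] + B[1][2] = 7 + -3 = 4, A[0][2] + B[2][2] = 5 + 8 = 13) = 4 (attained at k = 1)
  C[1][0] = min over k of (A[1][0] + B[0][0] = 3 + -2 = 1, A[1][1] + B[1][0] = 1 + 6 = 7, A[1][2] + B[2][0] = 5 + 8 = 13) = 1 (attained at k = 0)
  C[1][1] = min over k of (A[1][0] + B[0][1] = 3 + 4 = 7, A[1][1] + B[1][1] = 1 + 1 = 2, A[1][2] + B[2][1] = 5 + -5 = 0) = 0 (attained at k = 2)
  C[1][2] = min over k of (A[1][0] + B[0][2] = 3 + 4 = 7, A[1][1] + B[1][2] = 1 + -3 = -2, A[1][2] + B[2][2] = 5 + 8 = 13) = -2 (attained at k = 1)
  C[2][0] = min over k of (A[2][0] + B[0][0] = -2 + -2 = -4, A[2][1] + B[1][0] = -2 + 6 = 4, A[2][2] + B[2][0] = 7 + 8 = 15) = -4 (attained at k = 0)
  C[2][1] = min over k of (A[2][0] + B[0][1] = -2 + 4 = 2, A[2][1] + B[1][1] = -2 + 1 = -1, A[2][2] + B[2][1] = 7 + -5 = 2) = -1 (attained at k = 1)
  C[2][2] = min over k of (A[2][0] + B[0][2] = -2 + 4 = 2, A[2][1] + B[1][2] = -2 + -3 = -5, A[2][2] + B[2][2] = 7 + 8 = 15) = -5 (attained at k = 1)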